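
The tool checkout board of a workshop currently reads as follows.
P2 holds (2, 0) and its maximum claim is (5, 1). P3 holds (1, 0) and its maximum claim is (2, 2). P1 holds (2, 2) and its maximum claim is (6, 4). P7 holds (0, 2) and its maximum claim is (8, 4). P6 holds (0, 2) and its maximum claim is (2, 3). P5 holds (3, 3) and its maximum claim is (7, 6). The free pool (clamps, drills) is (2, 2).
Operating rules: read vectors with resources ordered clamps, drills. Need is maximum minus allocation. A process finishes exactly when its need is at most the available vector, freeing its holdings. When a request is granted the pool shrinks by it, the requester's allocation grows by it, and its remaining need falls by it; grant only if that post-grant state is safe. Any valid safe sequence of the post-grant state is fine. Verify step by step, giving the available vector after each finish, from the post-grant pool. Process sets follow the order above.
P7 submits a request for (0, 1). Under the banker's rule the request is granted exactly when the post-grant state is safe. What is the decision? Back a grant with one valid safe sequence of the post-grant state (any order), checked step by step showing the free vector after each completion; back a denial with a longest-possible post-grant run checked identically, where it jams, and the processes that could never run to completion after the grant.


GRANT: granting preserves safety; a valid post-grant sequence is P6, P3, P2, P5, P7, P1.
Key observation: even at the reduced pool (2, 1), P6 fits immediately, so safety survives the grant.
Verifying the post-grant state step by step:
  pool = (2, 1)
  run P6 (needs (2, 1), free (2, 1)); after release of (0, 2) the pool is (2, 3)
  run P3 (needs (1, 2), free (2, 3)); after release of (1, 0) the pool is (3, 3)
  run P2 (needs (3, 1), free (3, 3)); after release of (2, 0) the pool is (5, 3)
  run P5 (needs (4, 3), free (5, 3)); after release of (3, 3) the pool is (8, 6)
  run P7 (needs (8, 1), free (8, 6)); after release of (0, 3) the pool is (8, 9)
  run P1 (needs (4, 2), free (8, 9)); after release of (2, 2) the pool is (10, 11)


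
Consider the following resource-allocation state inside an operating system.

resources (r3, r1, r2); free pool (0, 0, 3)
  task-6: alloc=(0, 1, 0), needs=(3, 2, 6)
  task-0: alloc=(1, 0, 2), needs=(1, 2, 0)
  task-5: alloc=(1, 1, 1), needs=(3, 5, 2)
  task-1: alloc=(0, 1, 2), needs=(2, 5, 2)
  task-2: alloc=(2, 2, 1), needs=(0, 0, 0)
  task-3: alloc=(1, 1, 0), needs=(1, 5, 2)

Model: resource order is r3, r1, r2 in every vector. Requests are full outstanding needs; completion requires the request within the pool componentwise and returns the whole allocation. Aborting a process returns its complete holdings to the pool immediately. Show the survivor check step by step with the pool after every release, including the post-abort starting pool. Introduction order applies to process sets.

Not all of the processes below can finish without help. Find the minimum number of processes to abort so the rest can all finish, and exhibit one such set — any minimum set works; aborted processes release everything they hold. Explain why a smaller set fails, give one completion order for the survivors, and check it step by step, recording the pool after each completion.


Minimum abort set: task-1 and task-3.
Key observation: task-5 was stuck for good until task-1 and task-3 gave back (1, 2, 2); in the order shown it finishes at step 4.
Minimality, checking each single-abort alternative: task-6 alone leaves task-5 blocked (short on r1); task-0 alone leaves task-5 blocked (short on r1); task-5 alone leaves task-1 blocked (short on r1); task-1 alone leaves task-5 blocked (short on r1); task-2 alone leaves task-5 blocked (short on r1); task-3 alone leaves task-5 blocked (short on r1).
The survivors complete as task-2, task-0, task-6, task-5. Check, step by step (starting from the post-abort pool):
  pool = (1, 2, 5)
  run task-2 (needs (0, 0, 0), free (1, 2, 5)); after release of (2, 2, 1) the pool is (3, 4, 6)
  run task-0 (needs (1, 2, 0), free (3, 4, 6)); after release of (1, 0, 2) the pool is (4, 4, 8)
  run task-6 (needs (3, 2, 6), free (4, 4, 8)); after release of (0, 1, 0) the pool is (4, 5, 8)
  run task-5 (needs (3, 5, 2), free (4, 5, 8)); after release of (1, 1, 1) the pool is (5, 6, 9)


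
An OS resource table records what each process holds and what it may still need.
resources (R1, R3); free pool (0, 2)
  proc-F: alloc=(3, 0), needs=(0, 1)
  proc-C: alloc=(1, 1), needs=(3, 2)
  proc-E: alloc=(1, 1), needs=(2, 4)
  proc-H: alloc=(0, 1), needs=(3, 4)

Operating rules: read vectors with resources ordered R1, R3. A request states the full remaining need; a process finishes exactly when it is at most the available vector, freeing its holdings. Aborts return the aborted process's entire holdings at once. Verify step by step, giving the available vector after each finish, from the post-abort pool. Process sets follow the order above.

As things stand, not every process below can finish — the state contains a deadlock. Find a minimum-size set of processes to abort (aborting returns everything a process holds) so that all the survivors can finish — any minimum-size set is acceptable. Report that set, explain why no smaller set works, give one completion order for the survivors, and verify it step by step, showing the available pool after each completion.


Minimum abort set: proc-H.
Key observation: proc-E was stuck for good until proc-H gave back (0, 1); in the order shown it finishes at step 3.
No smaller set exists: with zero aborts the deadlock remains.
Survivors finish in the order: proc-F, proc-C, proc-E. Check, step by step (pool after the aborts first):
  pool = (0, 3)
  proc-F: need (0, 1) fits (0, 3); releases (3, 0), pool now (3, 3)
  proc-C: need (3, 2) fits (3, 3); releases (1, 1), pool now (4, 4)
  proc-E: need (2, 4) fits (4, 4); releases (1, 1), pool now (5, 5)


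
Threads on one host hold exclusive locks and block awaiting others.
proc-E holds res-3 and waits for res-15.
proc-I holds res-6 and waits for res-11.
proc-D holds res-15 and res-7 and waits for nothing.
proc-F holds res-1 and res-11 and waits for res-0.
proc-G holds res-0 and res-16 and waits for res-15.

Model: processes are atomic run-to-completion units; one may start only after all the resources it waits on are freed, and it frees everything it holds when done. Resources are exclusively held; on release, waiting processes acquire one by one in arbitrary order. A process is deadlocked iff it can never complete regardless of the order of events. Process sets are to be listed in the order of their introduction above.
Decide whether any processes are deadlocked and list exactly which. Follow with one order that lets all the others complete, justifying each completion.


Nothing here is deadlocked.
Key observation: although several processes wait, no cycle exists — each chain bottoms out at a free runner.
The rest can finish in the order proc-D, proc-G, proc-F, proc-I, proc-E.
Check, step by step:
  proc-D waits on nothing -> runs at once and releases res-15 and res-7
  run proc-G (all its waits — res-15 — are resolved); releases res-0 and res-16
  run proc-F (all its waits — res-0 — are resolved); releases res-1 and res-11
  run proc-I (all its waits — res-11 — are resolved); releases res-6
  run proc-E (all its waits — res-15 — are resolved); releases res-3


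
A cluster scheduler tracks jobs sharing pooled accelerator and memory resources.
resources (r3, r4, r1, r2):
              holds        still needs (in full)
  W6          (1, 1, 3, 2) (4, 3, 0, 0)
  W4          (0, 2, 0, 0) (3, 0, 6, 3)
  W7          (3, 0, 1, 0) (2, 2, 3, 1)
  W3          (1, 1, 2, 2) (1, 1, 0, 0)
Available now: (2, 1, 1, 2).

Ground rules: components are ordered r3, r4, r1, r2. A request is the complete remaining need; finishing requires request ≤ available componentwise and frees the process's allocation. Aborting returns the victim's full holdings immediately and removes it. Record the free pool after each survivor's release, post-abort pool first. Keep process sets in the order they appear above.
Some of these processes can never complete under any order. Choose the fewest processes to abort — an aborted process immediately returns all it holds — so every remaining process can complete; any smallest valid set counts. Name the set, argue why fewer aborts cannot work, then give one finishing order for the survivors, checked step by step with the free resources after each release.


Abort W4.
Key observation: W6 could never have finished before the abort; with (0, 2, 0, 0) returned by W4, it fits at step 3.
No smaller set exists: with zero aborts the deadlock remains.
Survivors finish in the order: W3, W7, W6. Step-by-step check (pool after the aborts first):
  pool = (2, 3, 1, 2)
  run W3 (needs (1, 1, 0, 0), free (2, 3, 1, 2)); after release of (1, 1, 2, 2) the pool is (3, 4, 3, 4)
  run W7 (needs (2, 2, 3, 1), free (3, 4, 3, 4)); after release of (3, 0, 1, 0) the pool is (6, 4, 4, 4)
  run W6 (needs (4, 3, 0, 0), free (6, 4, 4, 4)); after release of (1, 1, 3, 2) the pool is (7, 5, 7, 6)


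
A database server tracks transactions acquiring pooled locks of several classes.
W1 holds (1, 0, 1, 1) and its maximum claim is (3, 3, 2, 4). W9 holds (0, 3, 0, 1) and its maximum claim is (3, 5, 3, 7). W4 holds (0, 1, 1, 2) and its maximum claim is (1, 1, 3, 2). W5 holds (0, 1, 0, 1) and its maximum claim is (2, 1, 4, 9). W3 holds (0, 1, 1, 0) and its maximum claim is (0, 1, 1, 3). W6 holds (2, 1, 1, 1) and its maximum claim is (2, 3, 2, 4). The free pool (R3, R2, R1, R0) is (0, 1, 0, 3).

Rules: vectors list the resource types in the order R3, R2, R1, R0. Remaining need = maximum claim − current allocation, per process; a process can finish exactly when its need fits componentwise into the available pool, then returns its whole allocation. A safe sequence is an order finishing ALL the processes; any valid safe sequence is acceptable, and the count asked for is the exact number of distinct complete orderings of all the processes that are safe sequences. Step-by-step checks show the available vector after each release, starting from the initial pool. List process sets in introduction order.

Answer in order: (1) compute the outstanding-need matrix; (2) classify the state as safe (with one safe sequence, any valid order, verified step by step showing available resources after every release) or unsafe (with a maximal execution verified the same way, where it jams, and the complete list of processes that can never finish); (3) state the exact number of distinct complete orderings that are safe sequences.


(1) Need matrix, components ordered R3, R2, R1, R0:
  W1: (2, 3, 1, 3)
  W9: (3, 2, 3, 6)
  W4: (1, 0, 2, 0)
  W5: (2, 0, 4, 8)
  W3: (0, 0, 0, 3)
  W6: (0, 2, 1, 3)
(2) SAFE, for example via the order W3, W6, W4, W1, W9, W5.
Key observation: W3 marks the first exact bind of the order: its need (0, 0, 0, 3) fits the free (0, 1, 0, 3) with zero slack on a requested resource.
Verifying each step:
  pool = (0, 1, 0, 3)
  W3 needs (0, 0, 0, 3) <= (0, 1, 0, 3) -> finishes; pool += (0, 1, 1, 0) = (0, 2, 1, 3)
  W6 needs (0, 2, 1, 3) <= (0, 2, 1, 3) -> finishes; pool += (2, 1, 1, 1) = (2, 3, 2, 4)
  W4 needs (1, 0, 2, 0) <= (2, 3, 2, 4) -> finishes; pool += (0, 1, 1, 2) = (2, 4, 3, 6)
  W1 needs (2, 3, 1, 3) <= (2, 4, 3, 6) -> finishes; pool += (1, 0, 1, 1) = (3, 4, 4, 7)
  W9 needs (3, 2, 3, 6) <= (3, 4, 4, 7) -> finishes; pool += (0, 3, 0, 1) = (3, 7, 4, 8)
  W5 needs (2, 0, 4, 8) <= (3, 7, 4, 8) -> finishes; pool += (0, 1, 0, 1) = (3, 8, 4, 9)
(3) Exactly 2 of the possible complete orderings are safe sequences.


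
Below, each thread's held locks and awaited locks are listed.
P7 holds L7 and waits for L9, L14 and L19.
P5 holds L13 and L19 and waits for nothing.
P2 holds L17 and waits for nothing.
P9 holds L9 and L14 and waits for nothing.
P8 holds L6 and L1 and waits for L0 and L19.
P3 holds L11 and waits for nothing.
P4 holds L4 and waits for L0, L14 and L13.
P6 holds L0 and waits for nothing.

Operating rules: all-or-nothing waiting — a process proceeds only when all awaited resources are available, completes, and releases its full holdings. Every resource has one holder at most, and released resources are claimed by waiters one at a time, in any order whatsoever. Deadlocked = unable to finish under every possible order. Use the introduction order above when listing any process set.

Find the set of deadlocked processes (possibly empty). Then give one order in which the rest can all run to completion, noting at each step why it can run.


No process is deadlocked.
Key observation: the wait graph is acyclic; completion cascades from the unblocked processes through everyone else.
One completion order for the rest: P5, P9, P2, P6, P7, P3, P4, P8.
Step-by-step check:
  run P5 (it waits on nothing); releases L13 and L19
  run P9 (it waits on nothing); releases L9 and L14
  run P2 (it waits on nothing); releases L17
  run P6 (it waits on nothing); releases L0
  P7: everything it awaited (L9, L14 and L19) is free; runs, freeing L7
  run P3 (it waits on nothing); releases L11
  P4: everything it awaited (L0, L14 and L13) is free; runs, freeing L4
  P8: everything it awaited (L0 and L19) is free; runs, freeing L6 and L1


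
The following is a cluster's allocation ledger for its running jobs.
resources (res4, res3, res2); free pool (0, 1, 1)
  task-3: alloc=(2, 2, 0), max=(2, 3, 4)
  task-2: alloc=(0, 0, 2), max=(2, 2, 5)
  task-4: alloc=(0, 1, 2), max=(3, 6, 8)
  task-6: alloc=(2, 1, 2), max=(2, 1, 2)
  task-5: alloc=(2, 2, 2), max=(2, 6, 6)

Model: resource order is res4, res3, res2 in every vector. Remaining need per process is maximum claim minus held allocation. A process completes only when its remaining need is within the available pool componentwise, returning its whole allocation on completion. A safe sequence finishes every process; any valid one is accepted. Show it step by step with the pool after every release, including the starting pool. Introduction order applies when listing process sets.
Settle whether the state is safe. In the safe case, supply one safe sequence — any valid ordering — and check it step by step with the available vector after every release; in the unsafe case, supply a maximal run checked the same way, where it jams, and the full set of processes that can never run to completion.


The state is SAFE; one workable sequence: task-6, task-2, task-3, task-5, task-4.
Key observation: at task-2 the run first touches a limit — (2, 2, 3) against (2, 2, 3), exact on a resource it actually requests.
Verifying each step:
  pool = (0, 1, 1)
  task-6 needs (0, 0, 0) <= (0, 1, 1) -> finishes; pool += (2, 1, 2) = (2, 2, 3)
  task-2 needs (2, 2, 3) <= (2, 2, 3) -> finishes; pool += (0, 0, 2) = (2, 2, 5)
  task-3 needs (0, 1, 4) <= (2, 2, 5) -> finishes; pool += (2, 2, 0) = (4, 4, 5)
  task-5 needs (0, 4, 4) <= (4, 4, 5) -> finishes; pool += (2, 2, 2) = (6, 6, 7)
  task-4 needs (3, 5, 6) <= (6, 6, 7) -> finishes; pool += (0, 1, 2) = (6, 7, 9)


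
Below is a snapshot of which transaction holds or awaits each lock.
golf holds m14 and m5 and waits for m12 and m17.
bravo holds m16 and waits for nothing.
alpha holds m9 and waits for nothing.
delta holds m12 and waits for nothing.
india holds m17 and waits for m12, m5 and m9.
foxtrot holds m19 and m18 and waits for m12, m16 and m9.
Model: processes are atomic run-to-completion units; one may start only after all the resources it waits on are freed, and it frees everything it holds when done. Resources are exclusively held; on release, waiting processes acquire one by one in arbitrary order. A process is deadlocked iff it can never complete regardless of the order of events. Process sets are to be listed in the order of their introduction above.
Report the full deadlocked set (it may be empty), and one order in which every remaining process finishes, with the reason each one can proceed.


The deadlocked set is golf and india.
Key observation: the wait chain closes on itself along golf -> india -> golf; no other process is dragged down with it.
A valid finishing order for the others: bravo, delta, alpha, foxtrot.
Step-by-step check:
  bravo: no waits; runs immediately, freeing m16
  delta: no waits; runs immediately, freeing m12
  alpha: no waits; runs immediately, freeing m9
  foxtrot: everything it awaited (m12, m16 and m9) is free; runs, freeing m19 and m18


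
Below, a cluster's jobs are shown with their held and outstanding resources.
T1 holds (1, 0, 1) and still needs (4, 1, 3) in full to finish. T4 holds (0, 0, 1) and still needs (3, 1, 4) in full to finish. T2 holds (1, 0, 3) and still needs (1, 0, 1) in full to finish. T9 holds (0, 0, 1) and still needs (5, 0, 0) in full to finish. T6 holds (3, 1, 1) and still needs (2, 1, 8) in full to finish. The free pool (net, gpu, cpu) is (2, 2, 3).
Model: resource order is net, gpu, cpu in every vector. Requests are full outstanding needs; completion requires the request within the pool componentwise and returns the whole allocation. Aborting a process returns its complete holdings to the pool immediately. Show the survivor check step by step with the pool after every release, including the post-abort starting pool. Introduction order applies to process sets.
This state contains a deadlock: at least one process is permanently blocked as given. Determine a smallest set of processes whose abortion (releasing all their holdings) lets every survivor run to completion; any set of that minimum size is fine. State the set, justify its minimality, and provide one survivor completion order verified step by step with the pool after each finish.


Minimum abort set: T6.
Key observation: T1 had no path to completion before; after the abort of T6 ((3, 1, 1) returned), step 3 is where it fits.
No smaller set exists: with zero aborts the deadlock remains.
Survivors finish in the order: T4, T2, T1, T9. Verifying each step (pool after the aborts first):
  pool = (5, 3, 4)
  run T4 (needs (3, 1, 4), free (5, 3, 4)); after release of (0, 0, 1) the pool is (5, 3, 5)
  run T2 (needs (1, 0, 1), free (5, 3, 5)); after release of (1, 0, 3) the pool is (6, 3, 8)
  run T1 (needs (4, 1, 3), free (6, 3, 8)); after release of (1, 0, 1) the pool is (7, 3, 9)
  run T9 (needs (5, 0, 0), free (7, 3, 9)); after release of (0, 0, 1) the pool is (7, 3, 10)


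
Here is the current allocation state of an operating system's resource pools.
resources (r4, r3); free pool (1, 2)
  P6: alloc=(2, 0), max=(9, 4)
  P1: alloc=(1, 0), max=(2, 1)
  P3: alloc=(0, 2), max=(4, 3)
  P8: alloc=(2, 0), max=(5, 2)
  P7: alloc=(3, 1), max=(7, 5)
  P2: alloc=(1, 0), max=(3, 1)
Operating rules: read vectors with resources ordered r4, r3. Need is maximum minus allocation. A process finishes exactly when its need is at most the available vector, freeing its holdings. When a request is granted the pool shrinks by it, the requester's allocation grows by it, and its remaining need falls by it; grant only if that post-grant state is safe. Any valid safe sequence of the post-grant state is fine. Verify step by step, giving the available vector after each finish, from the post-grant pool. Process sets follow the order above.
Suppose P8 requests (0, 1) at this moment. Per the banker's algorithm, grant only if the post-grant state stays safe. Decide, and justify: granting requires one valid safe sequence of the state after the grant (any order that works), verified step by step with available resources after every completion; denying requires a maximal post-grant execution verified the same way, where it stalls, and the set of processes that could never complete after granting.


GRANT: granting preserves safety; a valid post-grant sequence is P1, P2, P8, P3, P7, P6.
Key observation: (1, 1) free after granting still covers P1 first, and each release covers the next.
Step-by-step check of the post-grant state:
  pool = (1, 1)
  run P1 (needs (1, 1), free (1, 1)); after release of (1, 0) the pool is (2, 1)
  run P2 (needs (2, 1), free (2, 1)); after release of (1, 0) the pool is (3, 1)
  run P8 (needs (3, 1), free (3, 1)); after release of (2, 1) the pool is (5, 2)
  run P3 (needs (4, 1), free (5, 2)); after release of (0, 2) the pool is (5, 4)
  run P7 (needs (4, 4), free (5, 4)); after release of (3, 1) the pool is (8, 5)
  run P6 (needs (7, 4), free (8, 5)); after release of (2, 0) the pool is (10, 5)


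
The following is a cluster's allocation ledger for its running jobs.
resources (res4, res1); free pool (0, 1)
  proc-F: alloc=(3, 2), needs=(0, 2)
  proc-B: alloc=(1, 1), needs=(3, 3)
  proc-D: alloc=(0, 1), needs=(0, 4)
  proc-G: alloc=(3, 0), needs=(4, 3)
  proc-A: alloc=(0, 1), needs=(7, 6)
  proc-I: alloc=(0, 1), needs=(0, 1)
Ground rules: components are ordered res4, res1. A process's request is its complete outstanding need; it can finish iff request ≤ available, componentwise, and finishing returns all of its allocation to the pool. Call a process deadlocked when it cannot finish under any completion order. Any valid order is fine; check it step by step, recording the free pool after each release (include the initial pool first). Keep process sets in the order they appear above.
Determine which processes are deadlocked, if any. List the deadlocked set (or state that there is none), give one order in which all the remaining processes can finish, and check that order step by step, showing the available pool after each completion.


No process is deadlocked.
Key observation: beginning at proc-I, releases accumulate fast enough that every process eventually fits.
A valid finishing order for the others: proc-I, proc-F, proc-D, proc-B, proc-G, proc-A. Walking it through:
  pool = (0, 1)
  proc-I needs (0, 1) <= (0, 1) -> finishes; pool += (0, 1) = (0, 2)
  proc-F needs (0, 2) <= (0, 2) -> finishes; pool += (3, 2) = (3, 4)
  proc-D needs (0, 4) <= (3, 4) -> finishes; pool += (0, 1) = (3, 5)
  proc-B needs (3, 3) <= (3, 5) -> finishes; pool += (1, 1) = (4, 6)
  proc-G needs (4, 3) <= (4, 6) -> finishes; pool += (3, 0) = (7, 6)
  proc-A needs (7, 6) <= (7, 6) -> finishes; pool += (0, 1) = (7, 7)


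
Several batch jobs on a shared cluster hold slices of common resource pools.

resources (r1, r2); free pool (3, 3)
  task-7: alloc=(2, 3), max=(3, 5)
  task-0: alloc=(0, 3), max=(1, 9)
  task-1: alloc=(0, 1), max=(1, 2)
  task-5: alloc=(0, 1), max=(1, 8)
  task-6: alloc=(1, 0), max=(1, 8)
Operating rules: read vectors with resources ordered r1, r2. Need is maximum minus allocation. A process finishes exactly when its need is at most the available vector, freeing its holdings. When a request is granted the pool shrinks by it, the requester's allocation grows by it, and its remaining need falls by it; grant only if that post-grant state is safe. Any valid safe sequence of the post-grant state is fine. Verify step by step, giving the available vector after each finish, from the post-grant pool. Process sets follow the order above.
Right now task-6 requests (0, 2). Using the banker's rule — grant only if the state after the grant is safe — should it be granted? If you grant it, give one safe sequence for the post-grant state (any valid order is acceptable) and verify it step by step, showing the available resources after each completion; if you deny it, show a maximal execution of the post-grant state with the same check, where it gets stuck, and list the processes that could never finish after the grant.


DENY. Granting would leave the state unsafe.
Key observation: even finishing task-1, task-7 leaves just (5, 5) free — too little r2 for any of the remaining processes.
After a pretend grant, a maximal execution: task-1, task-7 — then nothing else fits. Walking it through:
  pool = (3, 1)
  run task-1 (needs (1, 1), free (3, 1)); after release of (0, 1) the pool is (3, 2)
  run task-7 (needs (1, 2), free (3, 2)); after release of (2, 3) the pool is (5, 5)
  task-0 still needs (1, 6) but only (5, 5) is free — short on r2
  task-5 still needs (1, 7) but only (5, 5) is free — short on r2
  task-6 still needs (0, 6) but only (5, 5) is free — short on r2
Had the request been granted, task-0, task-5 and task-6 could never finish.


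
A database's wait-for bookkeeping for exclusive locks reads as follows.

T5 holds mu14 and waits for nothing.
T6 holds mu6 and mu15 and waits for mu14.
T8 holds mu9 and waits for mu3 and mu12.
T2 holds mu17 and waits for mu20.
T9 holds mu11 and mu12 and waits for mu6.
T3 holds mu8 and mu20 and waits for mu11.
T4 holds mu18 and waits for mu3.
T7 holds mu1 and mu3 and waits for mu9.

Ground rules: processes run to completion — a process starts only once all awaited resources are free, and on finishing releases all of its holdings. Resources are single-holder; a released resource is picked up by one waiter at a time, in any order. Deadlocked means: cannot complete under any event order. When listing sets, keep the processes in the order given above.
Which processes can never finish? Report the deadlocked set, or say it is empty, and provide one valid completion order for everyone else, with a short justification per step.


Deadlocked: T8, T4 and T7.
Key observation: nobody on the ring T8 -> T7 -> T8 can start until another member finishes, which never happens; T4 waits into the deadlock from upstream.
One completion order for the rest: T5, T6, T9, T3, T2.
Step-by-step check:
  run T5 (it waits on nothing); releases mu14
  T6: everything it awaited (mu14) is free; runs, freeing mu6 and mu15
  T9: everything it awaited (mu6) is free; runs, freeing mu11 and mu12
  T3: everything it awaited (mu11) is free; runs, freeing mu8 and mu20
  T2: everything it awaited (mu20) is free; runs, freeing mu17


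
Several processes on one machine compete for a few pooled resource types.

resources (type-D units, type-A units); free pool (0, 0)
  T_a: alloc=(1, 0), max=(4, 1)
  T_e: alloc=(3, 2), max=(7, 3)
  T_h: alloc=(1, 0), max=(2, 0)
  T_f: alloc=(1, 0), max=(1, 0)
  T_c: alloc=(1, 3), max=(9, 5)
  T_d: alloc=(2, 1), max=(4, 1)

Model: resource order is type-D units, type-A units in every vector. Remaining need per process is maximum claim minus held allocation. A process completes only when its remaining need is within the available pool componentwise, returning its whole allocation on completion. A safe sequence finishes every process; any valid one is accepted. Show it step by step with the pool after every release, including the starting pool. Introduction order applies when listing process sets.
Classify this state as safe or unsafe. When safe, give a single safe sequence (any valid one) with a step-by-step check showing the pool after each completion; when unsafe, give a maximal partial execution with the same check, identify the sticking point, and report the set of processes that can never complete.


SAFE. One safe sequence: T_f, T_h, T_d, T_a, T_e, T_c.
Key observation: the order's first zero-slack moment is T_h ((1, 0) needed, (1, 0) free — a requested resource with nothing to spare).
Verifying each step:
  pool = (0, 0)
  run T_f (needs (0, 0), free (0, 0)); after release of (1, 0) the pool is (1, 0)
  run T_h (needs (1, 0), free (1, 0)); after release of (1, 0) the pool is (2, 0)
  run T_d (needs (2, 0), free (2, 0)); after release of (2, 1) the pool is (4, 1)
  run T_a (needs (3, 1), free (4, 1)); after release of (1, 0) the pool is (5, 1)
  run T_e (needs (4, 1), free (5, 1)); after release of (3, 2) the pool is (8, 3)
  run T_c (needs (8, 2), free (8, 3)); after release of (1, 3) the pool is (9, 6)


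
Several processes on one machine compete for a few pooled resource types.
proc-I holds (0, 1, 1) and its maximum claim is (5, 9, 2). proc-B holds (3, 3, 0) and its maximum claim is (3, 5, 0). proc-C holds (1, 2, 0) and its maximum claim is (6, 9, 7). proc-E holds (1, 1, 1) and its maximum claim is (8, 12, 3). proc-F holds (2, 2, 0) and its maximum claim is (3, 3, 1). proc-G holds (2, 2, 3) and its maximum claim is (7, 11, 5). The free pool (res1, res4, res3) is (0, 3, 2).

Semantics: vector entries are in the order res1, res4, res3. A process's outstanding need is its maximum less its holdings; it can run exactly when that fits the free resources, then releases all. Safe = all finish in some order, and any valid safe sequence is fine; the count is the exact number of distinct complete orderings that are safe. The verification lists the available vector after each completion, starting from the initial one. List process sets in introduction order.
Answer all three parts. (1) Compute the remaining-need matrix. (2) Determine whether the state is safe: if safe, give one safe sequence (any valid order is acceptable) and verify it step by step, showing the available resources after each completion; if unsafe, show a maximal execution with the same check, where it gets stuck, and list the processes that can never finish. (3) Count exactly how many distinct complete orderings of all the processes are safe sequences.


(1) Need matrix, components ordered res1, res4, res3:
  proc-I: (5, 8, 1)
  proc-B: (0, 2, 0)
  proc-C: (5, 7, 7)
  proc-E: (7, 11, 2)
  proc-F: (1, 1, 1)
  proc-G: (5, 9, 2)
(2) SAFE — a valid safe sequence is proc-B, proc-F, proc-I, proc-G, proc-E, proc-C.
Key observation: at proc-I the run first touches a limit — (5, 8, 1) against (5, 8, 2), exact on a resource it actually requests.
Step-by-step check:
  pool = (0, 3, 2)
  run proc-B (needs (0, 2, 0), free (0, 3, 2)); after release of (3, 3, 0) the pool is (3, 6, 2)
  run proc-F (needs (1, 1, 1), free (3, 6, 2)); after release of (2, 2, 0) the pool is (5, 8, 2)
  run proc-I (needs (5, 8, 1), free (5, 8, 2)); after release of (0, 1, 1) the pool is (5, 9, 3)
  run proc-G (needs (5, 9, 2), free (5, 9, 3)); after release of (2, 2, 3) the pool is (7, 11, 6)
  run proc-E (needs (7, 11, 2), free (7, 11, 6)); after release of (1, 1, 1) the pool is (8, 12, 7)
  run proc-C (needs (5, 7, 7), free (8, 12, 7)); after release of (1, 2, 0) the pool is (9, 14, 7)
(3) The exact count: 1 of the possible complete orderings is a safe sequence.


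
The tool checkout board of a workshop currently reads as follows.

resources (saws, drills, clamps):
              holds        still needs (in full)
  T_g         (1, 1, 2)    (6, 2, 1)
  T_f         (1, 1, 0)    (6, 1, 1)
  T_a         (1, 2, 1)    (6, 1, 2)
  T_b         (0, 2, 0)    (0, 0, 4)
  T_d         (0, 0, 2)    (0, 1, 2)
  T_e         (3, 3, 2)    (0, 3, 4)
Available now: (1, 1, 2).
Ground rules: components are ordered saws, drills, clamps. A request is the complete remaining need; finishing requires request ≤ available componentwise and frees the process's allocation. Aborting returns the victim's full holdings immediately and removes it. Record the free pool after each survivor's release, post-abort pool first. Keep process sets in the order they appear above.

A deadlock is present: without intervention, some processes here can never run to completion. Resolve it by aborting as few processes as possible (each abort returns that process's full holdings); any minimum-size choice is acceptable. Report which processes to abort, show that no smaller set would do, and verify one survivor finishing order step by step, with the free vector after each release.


Abort T_g and T_f.
Key observation: T_a had no path to completion before; after the abort of T_g and T_f ((2, 2, 2) returned), step 4 is where it fits.
No one abort is enough; case by case: T_g alone leaves T_f blocked (short on saws); T_f alone leaves T_g blocked (short on saws); T_a alone leaves T_g blocked (short on saws); T_b alone leaves T_g blocked (short on saws); T_d alone leaves T_g blocked (short on saws); T_e alone leaves T_g blocked (short on saws).
The survivors complete as T_b, T_d, T_e, T_a. Verifying each step (starting from the post-abort pool):
  pool = (3, 3, 4)
  run T_b (needs (0, 0, 4), free (3, 3, 4)); after release of (0, 2, 0) the pool is (3, 5, 4)
  run T_d (needs (0, 1, 2), free (3, 5, 4)); after release of (0, 0, 2) the pool is (3, 5, 6)
  run T_e (needs (0, 3, 4), free (3, 5, 6)); after release of (3, 3, 2) the pool is (6, 8, 8)
  run T_a (needs (6, 1, 2), free (6, 8, 8)); after release of (1, 2, 1) the pool is (7, 10, 9)


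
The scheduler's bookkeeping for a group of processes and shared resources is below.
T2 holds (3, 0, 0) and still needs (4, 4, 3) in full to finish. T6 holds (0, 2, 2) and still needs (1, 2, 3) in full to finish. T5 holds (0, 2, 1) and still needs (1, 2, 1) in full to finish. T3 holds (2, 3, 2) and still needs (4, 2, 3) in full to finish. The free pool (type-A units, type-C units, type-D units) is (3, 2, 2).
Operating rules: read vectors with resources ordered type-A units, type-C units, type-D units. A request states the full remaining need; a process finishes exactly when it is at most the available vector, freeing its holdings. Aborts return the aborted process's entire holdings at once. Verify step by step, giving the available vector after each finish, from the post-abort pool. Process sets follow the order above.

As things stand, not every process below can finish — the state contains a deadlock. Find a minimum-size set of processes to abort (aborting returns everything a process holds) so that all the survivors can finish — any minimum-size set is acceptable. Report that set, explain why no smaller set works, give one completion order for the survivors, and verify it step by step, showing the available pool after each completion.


Abort T3.
Key observation: aborting T3 returns (2, 3, 2), and T2 — hopeless before — runs at step 2 with the returned capacity in the pool.
Why nothing smaller works: aborting no one leaves the state deadlocked as given.
The survivors complete as T5, T2, T6. Check, step by step (starting from the post-abort pool):
  pool = (5, 5, 4)
  T5: need (1, 2, 1) fits (5, 5, 4); releases (0, 2, 1), pool now (5, 7, 5)
  T2: need (4, 4, 3) fits (5, 7, 5); releases (3, 0, 0), pool now (8, 7, 5)
  T6: need (1, 2, 3) fits (8, 7, 5); releases (0, 2, 2), pool now (8, 9, 7)


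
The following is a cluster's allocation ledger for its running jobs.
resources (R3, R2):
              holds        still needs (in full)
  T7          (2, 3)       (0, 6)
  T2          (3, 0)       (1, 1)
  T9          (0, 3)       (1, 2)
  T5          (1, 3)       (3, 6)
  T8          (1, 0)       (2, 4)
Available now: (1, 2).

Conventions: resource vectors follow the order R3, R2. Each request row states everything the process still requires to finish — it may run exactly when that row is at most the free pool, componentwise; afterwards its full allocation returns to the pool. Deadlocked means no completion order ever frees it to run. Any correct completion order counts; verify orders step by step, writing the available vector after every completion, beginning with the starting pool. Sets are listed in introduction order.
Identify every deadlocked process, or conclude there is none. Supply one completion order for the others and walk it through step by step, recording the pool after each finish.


Deadlocked: T7 and T5.
Key observation: the pool after T9, T2, T8 is (5, 5); every surviving request exceeds it in R2, so progress ends there.
One completion order for the rest: T9, T2, T8. Verifying each step:
  pool = (1, 2)
  T9: need (1, 2) fits (1, 2); releases (0, 3), pool now (1, 5)
  T2: need (1, 1) fits (1, 5); releases (3, 0), pool now (4, 5)
  T8: need (2, 4) fits (4, 5); releases (1, 0), pool now (5, 5)
None of the blocked processes ever fits:
  blocked: T7 wants (0, 6), pool (5, 5) — not enough R2
  blocked: T5 wants (3, 6), pool (5, 5) — not enough R2


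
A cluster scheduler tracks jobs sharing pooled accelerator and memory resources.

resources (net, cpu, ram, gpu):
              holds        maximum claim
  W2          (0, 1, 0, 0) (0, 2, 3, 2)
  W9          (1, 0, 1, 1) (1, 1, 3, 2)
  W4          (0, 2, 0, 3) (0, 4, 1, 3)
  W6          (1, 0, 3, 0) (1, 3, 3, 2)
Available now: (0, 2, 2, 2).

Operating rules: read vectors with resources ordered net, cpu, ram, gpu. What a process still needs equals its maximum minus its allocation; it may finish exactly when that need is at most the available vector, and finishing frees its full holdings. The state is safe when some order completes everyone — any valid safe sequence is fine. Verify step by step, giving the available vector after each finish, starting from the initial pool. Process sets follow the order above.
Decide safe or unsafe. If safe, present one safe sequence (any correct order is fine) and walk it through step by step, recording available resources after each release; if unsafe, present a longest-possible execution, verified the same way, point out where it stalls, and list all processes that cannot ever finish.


SAFE. One safe sequence: W4, W9, W6, W2.
Key observation: reading the order forward, W4 is the first process whose need (0, 2, 1, 0) meets the free pool (0, 2, 2, 2) exactly on a resource it requests.
Verifying each step:
  pool = (0, 2, 2, 2)
  run W4 (needs (0, 2, 1, 0), free (0, 2, 2, 2)); after release of (0, 2, 0, 3) the pool is (0, 4, 2, 5)
  run W9 (needs (0, 1, 2, 1), free (0, 4, 2, 5)); after release of (1, 0, 1, 1) the pool is (1, 4, 3, 6)
  run W6 (needs (0, 3, 0, 2), free (1, 4, 3, 6)); after release of (1, 0, 3, 0) the pool is (2, 4, 6, 6)
  run W2 (needs (0, 1, 3, 2), free (2, 4, 6, 6)); after release of (0, 1, 0, 0) the pool is (2, 5, 6, 6)


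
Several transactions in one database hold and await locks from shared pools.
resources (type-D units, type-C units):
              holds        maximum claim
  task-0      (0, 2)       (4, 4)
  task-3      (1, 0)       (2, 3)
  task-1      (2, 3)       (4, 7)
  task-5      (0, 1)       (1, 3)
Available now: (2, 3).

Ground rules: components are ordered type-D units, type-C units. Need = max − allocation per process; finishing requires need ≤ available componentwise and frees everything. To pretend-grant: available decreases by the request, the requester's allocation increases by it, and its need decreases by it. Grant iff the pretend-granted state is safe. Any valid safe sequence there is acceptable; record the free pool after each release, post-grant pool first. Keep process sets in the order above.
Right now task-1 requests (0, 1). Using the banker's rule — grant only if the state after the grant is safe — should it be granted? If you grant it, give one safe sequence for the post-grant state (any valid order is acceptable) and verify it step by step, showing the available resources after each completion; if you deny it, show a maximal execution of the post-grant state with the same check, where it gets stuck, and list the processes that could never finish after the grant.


GRANT — the state after the grant stays safe, e.g. via task-5, task-1, task-3, task-0.
Key observation: post-grant, (2, 2) remains, and an order beginning with task-5 completes everyone.
Check on the post-grant state, step by step:
  pool = (2, 2)
  task-5 needs (1, 2) <= (2, 2) -> finishes; pool += (0, 1) = (2, 3)
  task-1 needs (2, 3) <= (2, 3) -> finishes; pool += (2, 4) = (4, 7)
  task-3 needs (1, 3) <= (4, 7) -> finishes; pool += (1, 0) = (5, 7)
  task-0 needs (4, 2) <= (5, 7) -> finishes; pool += (0, 2) = (5, 9)


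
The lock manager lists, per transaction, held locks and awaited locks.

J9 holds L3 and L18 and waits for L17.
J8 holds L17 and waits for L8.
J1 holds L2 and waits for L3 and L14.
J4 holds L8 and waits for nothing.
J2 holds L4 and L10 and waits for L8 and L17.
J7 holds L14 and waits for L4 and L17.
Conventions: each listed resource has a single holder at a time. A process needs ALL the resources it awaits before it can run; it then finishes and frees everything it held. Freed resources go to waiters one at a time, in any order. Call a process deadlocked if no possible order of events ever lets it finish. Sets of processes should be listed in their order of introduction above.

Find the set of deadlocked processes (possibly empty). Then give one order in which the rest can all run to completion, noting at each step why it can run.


Nothing here is deadlocked.
Key observation: the wait graph is acyclic; completion cascades from the unblocked processes through everyone else.
The rest can finish in the order J4, J8, J2, J7, J9, J1.
Check, step by step:
  J4 waits on nothing -> runs at once and releases L8
  run J8 (all its waits — L8 — are resolved); releases L17
  run J2 (all its waits — L8 and L17 — are resolved); releases L4 and L10
  run J7 (all its waits — L4 and L17 — are resolved); releases L14
  run J9 (all its waits — L17 — are resolved); releases L3 and L18
  run J1 (all its waits — L3 and L14 — are resolved); releases L2
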